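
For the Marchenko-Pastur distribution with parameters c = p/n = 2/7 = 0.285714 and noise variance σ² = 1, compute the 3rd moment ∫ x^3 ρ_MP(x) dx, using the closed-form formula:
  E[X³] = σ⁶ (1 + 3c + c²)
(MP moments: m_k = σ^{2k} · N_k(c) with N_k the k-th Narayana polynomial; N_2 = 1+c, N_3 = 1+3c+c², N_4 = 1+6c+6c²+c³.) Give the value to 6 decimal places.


E[X³] = σ⁶ (1 + 3c + c²) (third MP moment). With σ² = 1 (so σ⁶ = 1) and c = 2/7 = 0.285714: E[X³] = 1 · (1 + 3·0.285714 + (0.285714)²) = 1 · 1.938776.

So E[X^3] = 1.938776.


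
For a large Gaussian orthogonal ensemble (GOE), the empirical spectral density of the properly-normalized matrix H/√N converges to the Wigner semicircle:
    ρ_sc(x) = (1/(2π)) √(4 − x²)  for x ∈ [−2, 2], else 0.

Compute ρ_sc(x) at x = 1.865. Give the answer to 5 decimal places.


ρ_sc(x) = (1/(2π)) √(4 − x²). With x = 1.865:
  4 − x² = 4 − (1.865)² = 4 − 3.478225 = 0.521775.
  √(4 − x²) = 0.722340.
  1/(2π) = 0.159155.
  ρ_sc(1.865) = 0.159155 · 0.722340 = 0.114964.

Rounded to 5 decimal places: ρ_sc(1.865) ≈ 0.11496.


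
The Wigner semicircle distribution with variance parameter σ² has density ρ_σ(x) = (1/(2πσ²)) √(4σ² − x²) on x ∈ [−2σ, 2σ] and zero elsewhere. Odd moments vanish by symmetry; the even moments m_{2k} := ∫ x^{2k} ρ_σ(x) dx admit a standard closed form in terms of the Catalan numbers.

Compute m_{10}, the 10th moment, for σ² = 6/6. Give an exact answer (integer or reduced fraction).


By the scaled semicircle moment identity, m_{2k} = σ^{2k} · C_k with k = 5.
C_5 = (1/(k+1)) · C(2k, k) = (1/6) · C(10, 5) = (1/6) · 252 = 42.
σ^{2k} = (σ²)^k = (6/6)^5 = 1.

Therefore m_{10} = σ^{10} · C_5 = 1 · 42 = 42.


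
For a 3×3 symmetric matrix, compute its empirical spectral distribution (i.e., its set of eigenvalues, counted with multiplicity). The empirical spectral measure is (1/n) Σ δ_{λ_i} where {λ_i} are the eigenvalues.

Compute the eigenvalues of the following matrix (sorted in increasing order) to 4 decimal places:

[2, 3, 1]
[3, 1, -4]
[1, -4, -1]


Since M is real symmetric, all three eigenvalues are real; they are the roots of det(λI − M) = λ³ − (tr M) λ² + s λ − det M, where s is the sum of the principal 2×2 minors.
tr M = 2 + 1 + (-1) = 2.
s = (2·1 − 3²) + (2·(-1) − 1²) + (1·(-1) − (-4)²) = -7 + (-3) + (-17) = -27.
det M (expand along row 1) = 2·(-17) − 3·1 + 1·(-13) = -50.
Characteristic polynomial: λ³ − 2λ² − 27λ + 50 = 0.
Substitute λ = y + (tr M)/3 = y + 0.666667 to remove the quadratic term: y³ + p·y + q = 0 with p = s − (tr M)²/3 = -28.333333 and q = −2(tr M)³/27 + (tr M)·s/3 − det M = 31.407407.
Three real roots ⇒ use the trigonometric (Viète) form: r = 2√(−p/3) = 6.146363, φ = arccos(3q/(p·r)) = arccos(-0.541050) = 2.142482 rad.
y_k = r·cos(φ/3 − 2πk/3) for k = 0, 1, 2 gives y = 4.644458, 1.164186, -5.808644.
λ_k = y_k + 0.666667 gives λ = 5.3111, 1.8309, -5.1420 (check: the sum is 2.0000 = tr M).

Eigenvalues sorted in increasing order: [-5.1420, 1.8309, 5.3111].


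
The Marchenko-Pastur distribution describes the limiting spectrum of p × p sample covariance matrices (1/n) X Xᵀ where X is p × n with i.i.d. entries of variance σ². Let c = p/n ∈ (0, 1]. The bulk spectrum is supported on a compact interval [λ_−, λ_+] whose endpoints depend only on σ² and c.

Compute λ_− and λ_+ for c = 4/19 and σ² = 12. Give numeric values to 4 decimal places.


c = 4/19 = 0.210526; √c = 0.458831.
λ_− = σ² (1 − √c)² = 12 · (1 − 0.458831)² = 12 · (0.541169)² = 3.514361.
λ_+ = σ² (1 + √c)² = 12 · (1 + 0.458831)² = 12 · (1.458831)² = 25.538271.

Rounded to 4 decimal places: λ_− ≈ 3.5144, λ_+ ≈ 25.5383.


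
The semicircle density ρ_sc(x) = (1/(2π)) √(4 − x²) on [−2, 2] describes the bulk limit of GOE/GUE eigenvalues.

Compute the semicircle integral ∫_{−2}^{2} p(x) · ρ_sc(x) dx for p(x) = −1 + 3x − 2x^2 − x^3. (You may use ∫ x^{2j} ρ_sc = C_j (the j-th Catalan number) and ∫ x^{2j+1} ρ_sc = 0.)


Write p(x) = Σ a_i x^i, split into monomials and integrate each against ρ_sc separately.
Using ∫ x^{2j} ρ_sc = C_j = (1/(j+1)) C(2j, j) (Catalan numbers) and ∫ x^{2j+1} ρ_sc = 0 (odd monomials vanish by symmetry):
  i = 0 (even): a_0 · C_{0} = -1 · 1 = -1
  i = 1 (odd): ∫ x^1 ρ_sc = 0 (vanishes)
  i = 2 (even): a_2 · C_{1} = -2 · 1 = -2
  i = 3 (odd): ∫ x^3 ρ_sc = 0 (vanishes)

Summing the contributions: ∫_{−2}^{2} p(x) ρ_sc(x) dx = (-1) + (-2) = -3.


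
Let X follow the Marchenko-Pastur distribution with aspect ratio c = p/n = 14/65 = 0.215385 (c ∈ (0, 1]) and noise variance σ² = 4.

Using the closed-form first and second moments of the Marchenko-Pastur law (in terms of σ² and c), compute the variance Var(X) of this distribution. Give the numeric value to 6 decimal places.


Recall the MP moments m_1 = E[X] = σ² and m_2 = E[X²] = σ⁴ (1 + c).
m_1 = E[X] = σ² = 4, so m_1² = 16.
m_2 = E[X²] = σ⁴ (1 + c) = 16 · (1 + 0.215385) = 16 · 1.215385 = 19.446154.
(Note m_2 − m_1² simplifies to c · σ⁴ = 0.215385 · 16.)

Var(X) = m_2 − m_1² = 19.446154 − 16 = 3.446154.


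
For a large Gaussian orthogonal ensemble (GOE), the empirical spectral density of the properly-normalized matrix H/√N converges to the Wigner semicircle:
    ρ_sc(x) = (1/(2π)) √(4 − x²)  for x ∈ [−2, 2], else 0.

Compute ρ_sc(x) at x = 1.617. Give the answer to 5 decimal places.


ρ_sc(x) = (1/(2π)) √(4 − x²). With x = 1.617:
  4 − x² = 4 − (1.617)² = 4 − 2.614689 = 1.385311.
  √(4 − x²) = 1.176992.
  1/(2π) = 0.159155.
  ρ_sc(1.617) = 0.159155 · 1.176992 = 0.187324.

Rounded to 5 decimal places: ρ_sc(1.617) ≈ 0.18732.


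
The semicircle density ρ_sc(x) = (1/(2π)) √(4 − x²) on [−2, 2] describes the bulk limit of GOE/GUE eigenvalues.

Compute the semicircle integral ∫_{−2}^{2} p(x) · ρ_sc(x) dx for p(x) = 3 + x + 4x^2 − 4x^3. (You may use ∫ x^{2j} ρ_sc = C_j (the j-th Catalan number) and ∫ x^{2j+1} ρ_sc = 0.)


Write p(x) = Σ a_i x^i, split into monomials and integrate each against ρ_sc separately.
Using ∫ x^{2j} ρ_sc = C_j = (1/(j+1)) C(2j, j) (Catalan numbers) and ∫ x^{2j+1} ρ_sc = 0 (odd monomials vanish by symmetry):
  i = 0 (even): a_0 · C_{0} = 3 · 1 = 3
  i = 1 (odd): ∫ x^1 ρ_sc = 0 (vanishes)
  i = 2 (even): a_2 · C_{1} = 4 · 1 = 4
  i = 3 (odd): ∫ x^3 ρ_sc = 0 (vanishes)

Summing the contributions: ∫_{−2}^{2} p(x) ρ_sc(x) dx = 3 + 4 = 7.


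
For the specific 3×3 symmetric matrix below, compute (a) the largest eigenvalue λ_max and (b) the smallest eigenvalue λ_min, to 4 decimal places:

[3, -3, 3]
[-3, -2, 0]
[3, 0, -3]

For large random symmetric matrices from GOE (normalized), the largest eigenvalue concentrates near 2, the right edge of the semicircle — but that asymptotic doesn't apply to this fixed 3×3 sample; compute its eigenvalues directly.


Since M is real symmetric, all three eigenvalues are real; they are the roots of det(λI − M) = λ³ − (tr M) λ² + s λ − det M, where s is the sum of the principal 2×2 minors.
tr M = 3 + (-2) + (-3) = -2.
s = (3·(-2) − (-3)²) + (3·(-3) − 3²) + ((-2)·(-3) − 0²) = -15 + (-18) + 6 = -27.
det M (expand along row 1) = 3·6 − (-3)·9 + 3·6 = 63.
Characteristic polynomial: λ³ + 2λ² − 27λ − 63 = 0.
Substitute λ = y + (tr M)/3 = y − 0.666667 to remove the quadratic term: y³ + p·y + q = 0 with p = s − (tr M)²/3 = -28.333333 and q = −2(tr M)³/27 + (tr M)·s/3 − det M = -44.407407.
Three real roots ⇒ use the trigonometric (Viète) form: r = 2√(−p/3) = 6.146363, φ = arccos(3q/(p·r)) = arccos(0.764999) = 0.699757 rad.
y_k = r·cos(φ/3 − 2πk/3) for k = 0, 1, 2 gives y = 5.979918, -1.759607, -4.220311.
λ_k = y_k − 0.666667 gives λ = 5.3133, -2.4263, -4.8870 (check: the sum is -2.0000 = tr M).

Hence λ_max = 5.3133 and λ_min = -4.8870.


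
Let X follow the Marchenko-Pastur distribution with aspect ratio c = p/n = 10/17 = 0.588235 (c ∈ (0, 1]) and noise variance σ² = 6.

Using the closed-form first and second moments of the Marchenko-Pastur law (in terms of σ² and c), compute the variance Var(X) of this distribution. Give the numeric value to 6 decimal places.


Recall the MP moments m_1 = E[X] = σ² and m_2 = E[X²] = σ⁴ (1 + c).
m_1 = E[X] = σ² = 6, so m_1² = 36.
m_2 = E[X²] = σ⁴ (1 + c) = 36 · (1 + 0.588235) = 36 · 1.588235 = 57.176471.
(Note m_2 − m_1² simplifies to c · σ⁴ = 0.588235 · 36.)

Var(X) = m_2 − m_1² = 57.176471 − 36 = 21.176471.


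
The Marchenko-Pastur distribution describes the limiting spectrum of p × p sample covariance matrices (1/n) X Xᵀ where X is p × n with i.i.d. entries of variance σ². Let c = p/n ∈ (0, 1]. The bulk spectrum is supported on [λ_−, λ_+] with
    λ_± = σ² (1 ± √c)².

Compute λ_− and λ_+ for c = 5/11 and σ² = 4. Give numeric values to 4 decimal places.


c = 5/11 = 0.454545; √c = 0.674200.
λ_− = σ² (1 − √c)² = 4 · (1 − 0.674200)² = 4 · (0.325800)² = 0.424583.
λ_+ = σ² (1 + √c)² = 4 · (1 + 0.674200)² = 4 · (1.674200)² = 11.211781.

Rounded to 4 decimal places: λ_− ≈ 0.4246, λ_+ ≈ 11.2118.


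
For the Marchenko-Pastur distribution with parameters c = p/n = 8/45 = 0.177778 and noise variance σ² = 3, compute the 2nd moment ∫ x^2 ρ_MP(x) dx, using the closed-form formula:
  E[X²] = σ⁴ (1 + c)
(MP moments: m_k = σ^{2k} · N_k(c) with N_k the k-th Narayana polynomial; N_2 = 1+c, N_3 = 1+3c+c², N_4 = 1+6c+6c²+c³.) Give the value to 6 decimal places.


E[X²] = σ⁴ (1 + c) (second MP moment). With σ² = 3 (so σ⁴ = 9) and c = 8/45 = 0.177778: E[X²] = 9 · (1 + 0.177778) = 9 · 1.177778.

So E[X^2] = 10.600000.


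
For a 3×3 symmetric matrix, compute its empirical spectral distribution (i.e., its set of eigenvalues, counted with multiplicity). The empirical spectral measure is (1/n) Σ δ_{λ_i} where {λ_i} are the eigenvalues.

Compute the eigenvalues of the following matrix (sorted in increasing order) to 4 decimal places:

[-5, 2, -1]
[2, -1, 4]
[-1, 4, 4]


Since M is real symmetric, all three eigenvalues are real; they are the roots of det(λI − M) = λ³ − (tr M) λ² + s λ − det M, where s is the sum of the principal 2×2 minors.
tr M = -5 + (-1) + 4 = -2.
s = ((-5)·(-1) − 2²) + ((-5)·4 − (-1)²) + ((-1)·4 − 4²) = 1 + (-21) + (-20) = -40.
det M (expand along row 1) = (-5)·(-20) − 2·12 + (-1)·7 = 69.
Characteristic polynomial: λ³ + 2λ² − 40λ − 69 = 0.
Substitute λ = y + (tr M)/3 = y − 0.666667 to remove the quadratic term: y³ + p·y + q = 0 with p = s − (tr M)²/3 = -41.333333 and q = −2(tr M)³/27 + (tr M)·s/3 − det M = -41.740741.
Three real roots ⇒ use the trigonometric (Viète) form: r = 2√(−p/3) = 7.423686, φ = arccos(3q/(p·r)) = arccos(0.408095) = 1.150430 rad.
y_k = r·cos(φ/3 − 2πk/3) for k = 0, 1, 2 gives y = 6.884500, -1.036822, -5.847677.
λ_k = y_k − 0.666667 gives λ = 6.2178, -1.7035, -6.5143 (check: the sum is -2.0000 = tr M).

Eigenvalues sorted in increasing order: [-6.5143, -1.7035, 6.2178].


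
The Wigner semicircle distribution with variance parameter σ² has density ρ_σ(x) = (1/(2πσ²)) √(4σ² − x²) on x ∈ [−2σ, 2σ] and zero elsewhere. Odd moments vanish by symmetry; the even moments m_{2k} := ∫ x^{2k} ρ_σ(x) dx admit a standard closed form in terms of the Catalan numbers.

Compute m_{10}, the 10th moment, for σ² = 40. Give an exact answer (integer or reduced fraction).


By the scaled semicircle moment identity, m_{2k} = σ^{2k} · C_k with k = 5.
C_5 = (1/(k+1)) · C(2k, k) = (1/6) · C(10, 5) = (1/6) · 252 = 42.
σ^{2k} = (σ²)^k = (40)^5 = 102400000.

Therefore m_{10} = σ^{10} · C_5 = 102400000 · 42 = 4300800000.


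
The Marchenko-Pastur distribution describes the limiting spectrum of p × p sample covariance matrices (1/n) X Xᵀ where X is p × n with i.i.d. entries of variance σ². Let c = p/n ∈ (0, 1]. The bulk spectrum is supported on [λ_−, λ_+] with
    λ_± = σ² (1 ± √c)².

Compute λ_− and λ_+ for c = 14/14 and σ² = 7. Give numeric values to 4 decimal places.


c = 14/14 = 1.000000; √c = 1.000000.
λ_− = σ² (1 − √c)² = 7 · (1 − 1.000000)² = 7 · (0.000000)² = 0.000000.
λ_+ = σ² (1 + √c)² = 7 · (1 + 1.000000)² = 7 · (2.000000)² = 28.000000.

Rounded to 4 decimal places: λ_− ≈ 0.0000, λ_+ ≈ 28.0000.


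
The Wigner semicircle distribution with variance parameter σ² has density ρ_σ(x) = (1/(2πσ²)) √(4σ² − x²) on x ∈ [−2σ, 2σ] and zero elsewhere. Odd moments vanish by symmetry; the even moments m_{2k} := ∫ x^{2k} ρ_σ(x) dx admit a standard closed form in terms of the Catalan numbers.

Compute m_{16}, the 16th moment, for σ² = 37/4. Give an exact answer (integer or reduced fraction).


By the scaled semicircle moment identity, m_{2k} = σ^{2k} · C_k with k = 8.
C_8 = (1/(k+1)) · C(2k, k) = (1/9) · C(16, 8) = (1/9) · 12870 = 1430.
σ^{2k} = (σ²)^k = (37/4)^8 = 3512479453921/65536.

Therefore m_{16} = σ^{16} · C_8 = (3512479453921/65536) · 1430 = 2511422809553515/32768.


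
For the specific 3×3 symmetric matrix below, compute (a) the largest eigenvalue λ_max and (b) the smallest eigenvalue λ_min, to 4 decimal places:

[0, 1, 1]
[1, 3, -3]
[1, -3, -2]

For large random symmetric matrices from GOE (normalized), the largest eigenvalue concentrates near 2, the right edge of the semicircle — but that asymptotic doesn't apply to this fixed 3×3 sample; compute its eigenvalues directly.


Since M is real symmetric, all three eigenvalues are real; they are the roots of det(λI − M) = λ³ − (tr M) λ² + s λ − det M, where s is the sum of the principal 2×2 minors.
tr M = 0 + 3 + (-2) = 1.
s = (0·3 − 1²) + (0·(-2) − 1²) + (3·(-2) − (-3)²) = -1 + (-1) + (-15) = -17.
det M (expand along row 1) = 0·(-15) − 1·1 + 1·(-6) = -7.
Characteristic polynomial: λ³ − λ² − 17λ + 7 = 0.
Substitute λ = y + (tr M)/3 = y + 0.333333 to remove the quadratic term: y³ + p·y + q = 0 with p = s − (tr M)²/3 = -17.333333 and q = −2(tr M)³/27 + (tr M)·s/3 − det M = 1.259259.
Three real roots ⇒ use the trigonometric (Viète) form: r = 2√(−p/3) = 4.807402, φ = arccos(3q/(p·r)) = arccos(-0.045336) = 1.616148 rad.
y_k = r·cos(φ/3 − 2πk/3) for k = 0, 1, 2 gives y = 4.126520, 0.072672, -4.199192.
λ_k = y_k + 0.333333 gives λ = 4.4599, 0.4060, -3.8659 (check: the sum is 1.0000 = tr M).

Hence λ_max = 4.4599 and λ_min = -3.8659.


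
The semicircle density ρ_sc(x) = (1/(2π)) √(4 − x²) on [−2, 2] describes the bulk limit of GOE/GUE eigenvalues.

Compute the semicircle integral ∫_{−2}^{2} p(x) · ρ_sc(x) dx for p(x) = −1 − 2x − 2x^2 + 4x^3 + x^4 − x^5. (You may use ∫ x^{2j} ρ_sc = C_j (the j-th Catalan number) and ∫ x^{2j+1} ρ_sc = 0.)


Write p(x) = Σ a_i x^i, split into monomials and integrate each against ρ_sc separately.
Using ∫ x^{2j} ρ_sc = C_j = (1/(j+1)) C(2j, j) (Catalan numbers) and ∫ x^{2j+1} ρ_sc = 0 (odd monomials vanish by symmetry):
  i = 0 (even): a_0 · C_{0} = -1 · 1 = -1
  i = 1 (odd): ∫ x^1 ρ_sc = 0 (vanishes)
  i = 2 (even): a_2 · C_{1} = -2 · 1 = -2
  i = 3 (odd): ∫ x^3 ρ_sc = 0 (vanishes)
  i = 4 (even): a_4 · C_{2} = 1 · 2 = 2
  i = 5 (odd): ∫ x^5 ρ_sc = 0 (vanishes)

Summing the contributions: ∫_{−2}^{2} p(x) ρ_sc(x) dx = (-1) + (-2) + 2 = -1.


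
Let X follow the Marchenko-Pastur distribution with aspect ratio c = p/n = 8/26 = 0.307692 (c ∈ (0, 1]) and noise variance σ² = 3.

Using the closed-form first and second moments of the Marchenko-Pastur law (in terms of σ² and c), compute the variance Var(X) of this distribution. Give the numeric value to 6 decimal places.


Recall the MP moments m_1 = E[X] = σ² and m_2 = E[X²] = σ⁴ (1 + c).
m_1 = E[X] = σ² = 3, so m_1² = 9.
m_2 = E[X²] = σ⁴ (1 + c) = 9 · (1 + 0.307692) = 9 · 1.307692 = 11.769231.
(Note m_2 − m_1² simplifies to c · σ⁴ = 0.307692 · 9.)

Var(X) = m_2 − m_1² = 11.769231 − 9 = 2.769231.


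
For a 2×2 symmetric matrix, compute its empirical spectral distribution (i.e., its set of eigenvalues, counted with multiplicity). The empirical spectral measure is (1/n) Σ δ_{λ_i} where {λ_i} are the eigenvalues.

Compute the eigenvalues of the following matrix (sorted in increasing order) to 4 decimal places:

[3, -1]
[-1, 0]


Since M is real symmetric, both eigenvalues are real; they are the roots of det(λI − M) = λ² − (tr M) λ + det M.
tr M = 3 + 0 = 3.
det M = 3·0 − (-1)² = 0 − 1 = -1.
Characteristic polynomial: λ² − 3λ − 1 = 0.
Discriminant Δ = (tr M)² − 4·det M = 9 − (-4) = 13; √Δ = 3.605551.
λ = (tr M ± √Δ)/2 = (3 ± 3.605551)/2, giving (tr M − √Δ)/2 = -0.3028 and (tr M + √Δ)/2 = 3.3028.

Eigenvalues sorted in increasing order: [-0.3028, 3.3028].


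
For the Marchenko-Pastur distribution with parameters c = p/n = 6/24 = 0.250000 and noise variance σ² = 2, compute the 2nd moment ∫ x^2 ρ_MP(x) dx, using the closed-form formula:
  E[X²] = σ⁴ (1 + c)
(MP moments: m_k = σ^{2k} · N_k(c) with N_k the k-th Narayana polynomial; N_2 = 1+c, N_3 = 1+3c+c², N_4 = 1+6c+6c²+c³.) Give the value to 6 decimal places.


E[X²] = σ⁴ (1 + c) (second MP moment). With σ² = 2 (so σ⁴ = 4) and c = 6/24 = 0.250000: E[X²] = 4 · (1 + 0.250000) = 4 · 1.250000.

So E[X^2] = 5.000000.


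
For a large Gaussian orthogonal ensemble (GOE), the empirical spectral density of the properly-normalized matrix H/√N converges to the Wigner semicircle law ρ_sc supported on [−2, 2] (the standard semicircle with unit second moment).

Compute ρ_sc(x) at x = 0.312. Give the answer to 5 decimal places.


ρ_sc(x) = (1/(2π)) √(4 − x²). With x = 0.312:
  4 − x² = 4 − (0.312)² = 4 − 0.097344 = 3.902656.
  √(4 − x²) = 1.975514.
  1/(2π) = 0.159155.
  ρ_sc(0.312) = 0.159155 · 1.975514 = 0.314413.

Rounded to 5 decimal places: ρ_sc(0.312) ≈ 0.31441.


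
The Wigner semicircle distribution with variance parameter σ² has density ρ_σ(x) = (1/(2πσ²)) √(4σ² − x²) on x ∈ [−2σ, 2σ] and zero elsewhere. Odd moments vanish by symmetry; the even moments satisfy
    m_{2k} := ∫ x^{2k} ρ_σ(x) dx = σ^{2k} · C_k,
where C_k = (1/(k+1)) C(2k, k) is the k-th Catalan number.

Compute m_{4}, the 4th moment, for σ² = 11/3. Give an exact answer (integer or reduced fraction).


By the scaled semicircle moment identity, m_{2k} = σ^{2k} · C_k with k = 2.
C_2 = (1/(k+1)) · C(2k, k) = (1/3) · C(4, 2) = (1/3) · 6 = 2.
σ^{2k} = (σ²)^k = (11/3)^2 = 121/9.

Therefore m_{4} = σ^{4} · C_2 = (121/9) · 2 = 242/9.


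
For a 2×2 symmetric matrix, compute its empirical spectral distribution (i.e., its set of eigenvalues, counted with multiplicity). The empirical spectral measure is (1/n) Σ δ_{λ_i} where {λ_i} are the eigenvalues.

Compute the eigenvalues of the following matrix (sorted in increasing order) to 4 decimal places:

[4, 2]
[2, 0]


Since M is real symmetric, both eigenvalues are real; they are the roots of det(λI − M) = λ² − (tr M) λ + det M.
tr M = 4 + 0 = 4.
det M = 4·0 − 2² = 0 − 4 = -4.
Characteristic polynomial: λ² − 4λ − 4 = 0.
Discriminant Δ = (tr M)² − 4·det M = 16 − (-16) = 32; √Δ = 5.656854.
λ = (tr M ± √Δ)/2 = (4 ± 5.656854)/2, giving (tr M − √Δ)/2 = -0.8284 and (tr M + √Δ)/2 = 4.8284.

Eigenvalues sorted in increasing order: [-0.8284, 4.8284].


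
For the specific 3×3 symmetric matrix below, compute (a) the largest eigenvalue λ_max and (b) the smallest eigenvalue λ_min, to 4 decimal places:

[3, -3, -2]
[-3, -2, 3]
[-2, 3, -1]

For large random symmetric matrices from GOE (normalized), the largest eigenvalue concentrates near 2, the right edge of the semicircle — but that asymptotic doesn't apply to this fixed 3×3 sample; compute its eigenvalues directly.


Since M is real symmetric, all three eigenvalues are real; they are the roots of det(λI − M) = λ³ − (tr M) λ² + s λ − det M, where s is the sum of the principal 2×2 minors.
tr M = 3 + (-2) + (-1) = 0.
s = (3·(-2) − (-3)²) + (3·(-1) − (-2)²) + ((-2)·(-1) − 3²) = -15 + (-7) + (-7) = -29.
det M (expand along row 1) = 3·(-7) − (-3)·9 + (-2)·(-13) = 32.
Characteristic polynomial: λ³ − 29λ − 32 = 0.
Substitute λ = y + (tr M)/3 = y + 0.000000 to remove the quadratic term: y³ + p·y + q = 0 with p = s − (tr M)²/3 = -29.000000 and q = −2(tr M)³/27 + (tr M)·s/3 − det M = -32.000000.
Three real roots ⇒ use the trigonometric (Viète) form: r = 2√(−p/3) = 6.218253, φ = arccos(3q/(p·r)) = arccos(0.532359) = 1.009411 rad.
y_k = r·cos(φ/3 − 2πk/3) for k = 0, 1, 2 gives y = 5.869570, -1.156833, -4.712737.
λ_k = y_k + 0.000000 gives λ = 5.8696, -1.1568, -4.7127 (check: the sum is 0.0000 = tr M).

Hence λ_max = 5.8696 and λ_min = -4.7127.


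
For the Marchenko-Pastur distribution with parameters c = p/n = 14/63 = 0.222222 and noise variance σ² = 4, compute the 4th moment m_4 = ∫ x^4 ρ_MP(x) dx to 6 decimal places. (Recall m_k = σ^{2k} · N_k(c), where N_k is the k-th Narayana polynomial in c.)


E[X⁴] = σ⁸ (1 + 6c + 6c² + c³) (fourth MP moment). With σ² = 4 (so σ⁸ = 256) and c = 14/63 = 0.222222: E[X⁴] = 256 · (1 + 6·0.222222 + 6·(0.222222)² + (0.222222)³) = 256 · 2.640604.

So E[X^4] = 675.994513.


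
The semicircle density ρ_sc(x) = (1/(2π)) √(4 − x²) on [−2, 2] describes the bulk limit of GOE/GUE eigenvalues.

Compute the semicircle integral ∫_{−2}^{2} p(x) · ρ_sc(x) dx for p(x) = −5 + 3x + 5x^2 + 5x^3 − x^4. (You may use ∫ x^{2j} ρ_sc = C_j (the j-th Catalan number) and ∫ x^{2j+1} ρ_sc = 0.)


Write p(x) = Σ a_i x^i, split into monomials and integrate each against ρ_sc separately.
Using ∫ x^{2j} ρ_sc = C_j = (1/(j+1)) C(2j, j) (Catalan numbers) and ∫ x^{2j+1} ρ_sc = 0 (odd monomials vanish by symmetry):
  i = 0 (even): a_0 · C_{0} = -5 · 1 = -5
  i = 1 (odd): ∫ x^1 ρ_sc = 0 (vanishes)
  i = 2 (even): a_2 · C_{1} = 5 · 1 = 5
  i = 3 (odd): ∫ x^3 ρ_sc = 0 (vanishes)
  i = 4 (even): a_4 · C_{2} = -1 · 2 = -2

Summing the contributions: ∫_{−2}^{2} p(x) ρ_sc(x) dx = (-5) + 5 + (-2) = -2.


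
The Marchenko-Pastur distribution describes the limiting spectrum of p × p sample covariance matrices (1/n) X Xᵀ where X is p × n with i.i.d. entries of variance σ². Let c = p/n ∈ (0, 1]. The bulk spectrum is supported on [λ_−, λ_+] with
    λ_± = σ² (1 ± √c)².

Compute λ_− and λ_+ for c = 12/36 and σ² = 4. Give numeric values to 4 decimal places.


c = 12/36 = 0.333333; √c = 0.577350.
λ_− = σ² (1 − √c)² = 4 · (1 − 0.577350)² = 4 · (0.422650)² = 0.714531.
λ_+ = σ² (1 + √c)² = 4 · (1 + 0.577350)² = 4 · (1.577350)² = 9.952135.

Rounded to 4 decimal places: λ_− ≈ 0.7145, λ_+ ≈ 9.9521.


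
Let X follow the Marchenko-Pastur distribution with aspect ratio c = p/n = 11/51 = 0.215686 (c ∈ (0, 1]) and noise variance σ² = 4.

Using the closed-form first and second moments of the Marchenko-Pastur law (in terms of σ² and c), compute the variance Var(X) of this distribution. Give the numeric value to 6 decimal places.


Recall the MP moments m_1 = E[X] = σ² and m_2 = E[X²] = σ⁴ (1 + c).
m_1 = E[X] = σ² = 4, so m_1² = 16.
m_2 = E[X²] = σ⁴ (1 + c) = 16 · (1 + 0.215686) = 16 · 1.215686 = 19.450980.
(Note m_2 − m_1² simplifies to c · σ⁴ = 0.215686 · 16.)

Var(X) = m_2 − m_1² = 19.450980 − 16 = 3.450980.


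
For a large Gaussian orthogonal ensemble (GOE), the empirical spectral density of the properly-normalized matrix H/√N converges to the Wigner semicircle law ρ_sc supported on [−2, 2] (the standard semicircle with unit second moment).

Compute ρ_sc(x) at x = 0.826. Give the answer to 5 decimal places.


ρ_sc(x) = (1/(2π)) √(4 − x²). With x = 0.826:
  4 − x² = 4 − (0.826)² = 4 − 0.682276 = 3.317724.
  √(4 − x²) = 1.821462.
  1/(2π) = 0.159155.
  ρ_sc(0.826) = 0.159155 · 1.821462 = 0.289895.

Rounded to 5 decimal places: ρ_sc(0.826) ≈ 0.28989.


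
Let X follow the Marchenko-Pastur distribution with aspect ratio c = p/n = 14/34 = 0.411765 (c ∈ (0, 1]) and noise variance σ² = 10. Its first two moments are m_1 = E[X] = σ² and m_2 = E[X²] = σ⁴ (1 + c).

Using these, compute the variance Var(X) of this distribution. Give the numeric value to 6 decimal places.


m_1 = E[X] = σ² = 10, so m_1² = 100.
m_2 = E[X²] = σ⁴ (1 + c) = 100 · (1 + 0.411765) = 100 · 1.411765 = 141.176471.
(Note m_2 − m_1² simplifies to c · σ⁴ = 0.411765 · 100.)

Var(X) = m_2 − m_1² = 141.176471 − 100 = 41.176471.


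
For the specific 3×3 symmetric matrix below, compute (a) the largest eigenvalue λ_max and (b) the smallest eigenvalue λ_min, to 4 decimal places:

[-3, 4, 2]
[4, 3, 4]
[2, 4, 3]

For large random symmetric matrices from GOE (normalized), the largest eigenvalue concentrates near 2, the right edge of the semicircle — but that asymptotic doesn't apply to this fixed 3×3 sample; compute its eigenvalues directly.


Since M is real symmetric, all three eigenvalues are real; they are the roots of det(λI − M) = λ³ − (tr M) λ² + s λ − det M, where s is the sum of the principal 2×2 minors.
tr M = -3 + 3 + 3 = 3.
s = ((-3)·3 − 4²) + ((-3)·3 − 2²) + (3·3 − 4²) = -25 + (-13) + (-7) = -45.
det M (expand along row 1) = (-3)·(-7) − 4·4 + 2·10 = 25.
Characteristic polynomial: λ³ − 3λ² − 45λ − 25 = 0.
Substitute λ = y + (tr M)/3 = y + 1.000000 to remove the quadratic term: y³ + p·y + q = 0 with p = s − (tr M)²/3 = -48.000000 and q = −2(tr M)³/27 + (tr M)·s/3 − det M = -72.000000.
Three real roots ⇒ use the trigonometric (Viète) form: r = 2√(−p/3) = 8.000000, φ = arccos(3q/(p·r)) = arccos(0.562500) = 0.973390 rad.
y_k = r·cos(φ/3 − 2πk/3) for k = 0, 1, 2 gives y = 7.582576, -1.582576, -6.000000.
λ_k = y_k + 1.000000 gives λ = 8.5826, -0.5826, -5.0000 (check: the sum is 3.0000 = tr M).

Hence λ_max = 8.5826 and λ_min = -5.0000.


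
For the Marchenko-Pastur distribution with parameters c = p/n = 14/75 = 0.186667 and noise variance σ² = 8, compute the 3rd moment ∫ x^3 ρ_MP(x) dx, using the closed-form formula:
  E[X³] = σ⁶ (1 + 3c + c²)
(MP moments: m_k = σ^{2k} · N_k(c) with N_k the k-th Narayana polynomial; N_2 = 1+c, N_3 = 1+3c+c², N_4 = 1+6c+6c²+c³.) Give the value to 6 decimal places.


E[X³] = σ⁶ (1 + 3c + c²) (third MP moment). With σ² = 8 (so σ⁶ = 512) and c = 14/75 = 0.186667: E[X³] = 512 · (1 + 3·0.186667 + (0.186667)²) = 512 · 1.594844.

So E[X^3] = 816.560356.


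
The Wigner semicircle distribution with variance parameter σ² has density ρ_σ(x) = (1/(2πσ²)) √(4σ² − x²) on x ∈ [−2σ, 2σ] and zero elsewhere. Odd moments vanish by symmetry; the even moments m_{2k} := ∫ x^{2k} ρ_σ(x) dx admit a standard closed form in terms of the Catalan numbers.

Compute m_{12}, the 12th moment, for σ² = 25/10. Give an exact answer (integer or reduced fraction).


By the scaled semicircle moment identity, m_{2k} = σ^{2k} · C_k with k = 6.
C_6 = (1/(k+1)) · C(2k, k) = (1/7) · C(12, 6) = (1/7) · 924 = 132.
σ^{2k} = (σ²)^k = (25/10)^6 = 15625/64.

Therefore m_{12} = σ^{12} · C_6 = (15625/64) · 132 = 515625/16.


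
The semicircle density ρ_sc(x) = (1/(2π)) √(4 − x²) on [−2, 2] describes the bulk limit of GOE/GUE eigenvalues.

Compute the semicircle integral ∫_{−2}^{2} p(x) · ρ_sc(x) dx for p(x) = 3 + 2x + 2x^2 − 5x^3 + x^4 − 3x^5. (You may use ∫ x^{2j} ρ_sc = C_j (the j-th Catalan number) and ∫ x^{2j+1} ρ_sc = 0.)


Write p(x) = Σ a_i x^i, split into monomials and integrate each against ρ_sc separately.
Using ∫ x^{2j} ρ_sc = C_j = (1/(j+1)) C(2j, j) (Catalan numbers) and ∫ x^{2j+1} ρ_sc = 0 (odd monomials vanish by symmetry):
  i = 0 (even): a_0 · C_{0} = 3 · 1 = 3
  i = 1 (odd): ∫ x^1 ρ_sc = 0 (vanishes)
  i = 2 (even): a_2 · C_{1} = 2 · 1 = 2
  i = 3 (odd): ∫ x^3 ρ_sc = 0 (vanishes)
  i = 4 (even): a_4 · C_{2} = 1 · 2 = 2
  i = 5 (odd): ∫ x^5 ρ_sc = 0 (vanishes)

Summing the contributions: ∫_{−2}^{2} p(x) ρ_sc(x) dx = 3 + 2 + 2 = 7.


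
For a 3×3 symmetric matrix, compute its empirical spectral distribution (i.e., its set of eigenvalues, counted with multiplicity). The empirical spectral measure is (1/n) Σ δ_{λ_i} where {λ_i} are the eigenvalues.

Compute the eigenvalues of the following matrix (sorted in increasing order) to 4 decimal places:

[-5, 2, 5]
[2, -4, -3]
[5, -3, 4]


Since M is real symmetric, all three eigenvalues are real; they are the roots of det(λI − M) = λ³ − (tr M) λ² + s λ − det M, where s is the sum of the principal 2×2 minors.
tr M = -5 + (-4) + 4 = -5.
s = ((-5)·(-4) − 2²) + ((-5)·4 − 5²) + ((-4)·4 − (-3)²) = 16 + (-45) + (-25) = -54.
det M (expand along row 1) = (-5)·(-25) − 2·23 + 5·14 = 149.
Characteristic polynomial: λ³ + 5λ² − 54λ − 149 = 0.
Substitute λ = y + (tr M)/3 = y − 1.666667 to remove the quadratic term: y³ + p·y + q = 0 with p = s − (tr M)²/3 = -62.333333 and q = −2(tr M)³/27 + (tr M)·s/3 − det M = -49.740741.
Three real roots ⇒ use the trigonometric (Viète) form: r = 2√(−p/3) = 9.116530, φ = arccos(3q/(p·r)) = arccos(0.262593) = 1.305088 rad.
y_k = r·cos(φ/3 − 2πk/3) for k = 0, 1, 2 gives y = 8.267395, -0.806392, -7.461003.
λ_k = y_k − 1.666667 gives λ = 6.6007, -2.4731, -9.1277 (check: the sum is -5.0000 = tr M).

Eigenvalues sorted in increasing order: [-9.1277, -2.4731, 6.6007].


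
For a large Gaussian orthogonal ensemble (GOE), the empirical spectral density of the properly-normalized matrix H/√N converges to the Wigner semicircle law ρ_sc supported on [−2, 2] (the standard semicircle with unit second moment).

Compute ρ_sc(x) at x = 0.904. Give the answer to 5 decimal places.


ρ_sc(x) = (1/(2π)) √(4 − x²). With x = 0.904:
  4 − x² = 4 − (0.904)² = 4 − 0.817216 = 3.182784.
  √(4 − x²) = 1.784036.
  1/(2π) = 0.159155.
  ρ_sc(0.904) = 0.159155 · 1.784036 = 0.283938.

Rounded to 5 decimal places: ρ_sc(0.904) ≈ 0.28394.


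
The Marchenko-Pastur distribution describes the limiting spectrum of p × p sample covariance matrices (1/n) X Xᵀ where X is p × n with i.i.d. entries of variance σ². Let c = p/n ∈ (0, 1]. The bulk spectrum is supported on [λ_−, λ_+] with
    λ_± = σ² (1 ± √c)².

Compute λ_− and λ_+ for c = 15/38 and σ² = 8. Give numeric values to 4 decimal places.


c = 15/38 = 0.394737; √c = 0.628281.
λ_− = σ² (1 − √c)² = 8 · (1 − 0.628281)² = 8 · (0.371719)² = 1.105401.
λ_+ = σ² (1 + √c)² = 8 · (1 + 0.628281)² = 8 · (1.628281)² = 21.210389.

Rounded to 4 decimal places: λ_− ≈ 1.1054, λ_+ ≈ 21.2104.


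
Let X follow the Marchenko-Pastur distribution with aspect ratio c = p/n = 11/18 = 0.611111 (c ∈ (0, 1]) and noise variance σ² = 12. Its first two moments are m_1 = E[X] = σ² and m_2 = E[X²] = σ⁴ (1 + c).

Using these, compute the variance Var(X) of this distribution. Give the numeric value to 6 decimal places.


m_1 = E[X] = σ² = 12, so m_1² = 144.
m_2 = E[X²] = σ⁴ (1 + c) = 144 · (1 + 0.611111) = 144 · 1.611111 = 232.000000.
(Note m_2 − m_1² simplifies to c · σ⁴ = 0.611111 · 144.)

Var(X) = m_2 − m_1² = 232.000000 − 144 = 88.000000.


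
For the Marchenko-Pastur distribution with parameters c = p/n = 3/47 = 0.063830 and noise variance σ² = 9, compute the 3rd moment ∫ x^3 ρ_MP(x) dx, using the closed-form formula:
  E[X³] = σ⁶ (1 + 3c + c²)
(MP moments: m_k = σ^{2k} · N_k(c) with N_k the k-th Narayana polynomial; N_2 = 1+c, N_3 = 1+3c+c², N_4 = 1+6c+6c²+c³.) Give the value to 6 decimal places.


E[X³] = σ⁶ (1 + 3c + c²) (third MP moment). With σ² = 9 (so σ⁶ = 729) and c = 3/47 = 0.063830: E[X³] = 729 · (1 + 3·0.063830 + (0.063830)²) = 729 · 1.195564.

So E[X^3] = 871.565867.


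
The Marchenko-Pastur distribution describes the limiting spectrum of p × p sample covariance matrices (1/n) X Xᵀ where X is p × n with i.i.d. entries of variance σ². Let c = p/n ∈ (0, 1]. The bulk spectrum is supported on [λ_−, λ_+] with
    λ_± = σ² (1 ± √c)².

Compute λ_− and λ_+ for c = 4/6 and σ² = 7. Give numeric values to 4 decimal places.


c = 4/6 = 0.666667; √c = 0.816497.
λ_− = σ² (1 − √c)² = 7 · (1 − 0.816497)² = 7 · (0.183503)² = 0.235715.
λ_+ = σ² (1 + √c)² = 7 · (1 + 0.816497)² = 7 · (1.816497)² = 23.097619.

Rounded to 4 decimal places: λ_− ≈ 0.2357, λ_+ ≈ 23.0976.


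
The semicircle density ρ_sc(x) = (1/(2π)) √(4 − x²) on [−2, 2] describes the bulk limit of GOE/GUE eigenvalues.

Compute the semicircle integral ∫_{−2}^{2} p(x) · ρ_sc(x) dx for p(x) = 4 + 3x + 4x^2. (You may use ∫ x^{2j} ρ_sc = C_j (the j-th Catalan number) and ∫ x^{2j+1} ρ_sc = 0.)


Write p(x) = Σ a_i x^i, split into monomials and integrate each against ρ_sc separately.
Using ∫ x^{2j} ρ_sc = C_j = (1/(j+1)) C(2j, j) (Catalan numbers) and ∫ x^{2j+1} ρ_sc = 0 (odd monomials vanish by symmetry):
  i = 0 (even): a_0 · C_{0} = 4 · 1 = 4
  i = 1 (odd): ∫ x^1 ρ_sc = 0 (vanishes)
  i = 2 (even): a_2 · C_{1} = 4 · 1 = 4

Summing the contributions: ∫_{−2}^{2} p(x) ρ_sc(x) dx = 4 + 4 = 8.


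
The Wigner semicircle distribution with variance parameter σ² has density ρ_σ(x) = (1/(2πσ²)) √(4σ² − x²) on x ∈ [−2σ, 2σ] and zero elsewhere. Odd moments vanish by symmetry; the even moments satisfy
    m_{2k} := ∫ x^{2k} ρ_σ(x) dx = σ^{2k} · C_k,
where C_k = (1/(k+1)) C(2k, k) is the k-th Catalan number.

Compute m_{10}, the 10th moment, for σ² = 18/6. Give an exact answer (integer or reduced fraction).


By the scaled semicircle moment identity, m_{2k} = σ^{2k} · C_k with k = 5.
C_5 = (1/(k+1)) · C(2k, k) = (1/6) · C(10, 5) = (1/6) · 252 = 42.
σ^{2k} = (σ²)^k = (18/6)^5 = 243.

Therefore m_{10} = σ^{10} · C_5 = 243 · 42 = 10206.


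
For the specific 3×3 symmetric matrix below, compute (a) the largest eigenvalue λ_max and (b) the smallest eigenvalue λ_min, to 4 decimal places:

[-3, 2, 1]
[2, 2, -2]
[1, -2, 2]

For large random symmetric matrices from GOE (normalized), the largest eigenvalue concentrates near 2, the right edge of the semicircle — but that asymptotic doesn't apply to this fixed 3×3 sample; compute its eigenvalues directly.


Since M is real symmetric, all three eigenvalues are real; they are the roots of det(λI − M) = λ³ − (tr M) λ² + s λ − det M, where s is the sum of the principal 2×2 minors.
tr M = -3 + 2 + 2 = 1.
s = ((-3)·2 − 2²) + ((-3)·2 − 1²) + (2·2 − (-2)²) = -10 + (-7) + 0 = -17.
det M (expand along row 1) = (-3)·0 − 2·6 + 1·(-6) = -18.
Characteristic polynomial: λ³ − λ² − 17λ + 18 = 0.
Substitute λ = y + (tr M)/3 = y + 0.333333 to remove the quadratic term: y³ + p·y + q = 0 with p = s − (tr M)²/3 = -17.333333 and q = −2(tr M)³/27 + (tr M)·s/3 − det M = 12.259259.
Three real roots ⇒ use the trigonometric (Viète) form: r = 2√(−p/3) = 4.807402, φ = arccos(3q/(p·r)) = arccos(-0.441360) = 2.027910 rad.
y_k = r·cos(φ/3 − 2πk/3) for k = 0, 1, 2 gives y = 3.750256, 0.729679, -4.479935.
λ_k = y_k + 0.333333 gives λ = 4.0836, 1.0630, -4.1466 (check: the sum is 1.0000 = tr M).

Hence λ_max = 4.0836 and λ_min = -4.1466.


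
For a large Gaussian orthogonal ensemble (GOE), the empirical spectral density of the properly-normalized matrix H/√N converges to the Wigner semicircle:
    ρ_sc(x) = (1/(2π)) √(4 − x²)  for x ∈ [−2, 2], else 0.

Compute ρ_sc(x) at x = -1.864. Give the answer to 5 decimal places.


ρ_sc(x) = (1/(2π)) √(4 − x²). With x = -1.864:
  4 − x² = 4 − (-1.864)² = 4 − 3.474496 = 0.525504.
  √(4 − x²) = 0.724917.
  1/(2π) = 0.159155.
  ρ_sc(-1.864) = 0.159155 · 0.724917 = 0.115374.

Rounded to 5 decimal places: ρ_sc(-1.864) ≈ 0.11537.


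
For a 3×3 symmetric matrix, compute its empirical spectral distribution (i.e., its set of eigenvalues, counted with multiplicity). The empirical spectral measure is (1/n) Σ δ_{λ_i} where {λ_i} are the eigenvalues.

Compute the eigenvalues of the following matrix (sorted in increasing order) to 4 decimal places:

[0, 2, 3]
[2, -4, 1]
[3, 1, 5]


Since M is real symmetric, all three eigenvalues are real; they are the roots of det(λI − M) = λ³ − (tr M) λ² + s λ − det M, where s is the sum of the principal 2×2 minors.
tr M = 0 + (-4) + 5 = 1.
s = (0·(-4) − 2²) + (0·5 − 3²) + ((-4)·5 − 1²) = -4 + (-9) + (-21) = -34.
det M (expand along row 1) = 0·(-21) − 2·7 + 3·14 = 28.
Characteristic polynomial: λ³ − λ² − 34λ − 28 = 0.
Substitute λ = y + (tr M)/3 = y + 0.333333 to remove the quadratic term: y³ + p·y + q = 0 with p = s − (tr M)²/3 = -34.333333 and q = −2(tr M)³/27 + (tr M)·s/3 − det M = -39.407407.
Three real roots ⇒ use the trigonometric (Viète) form: r = 2√(−p/3) = 6.765928, φ = arccos(3q/(p·r)) = arccos(0.508927) = 1.036858 rad.
y_k = r·cos(φ/3 − 2πk/3) for k = 0, 1, 2 gives y = 6.365830, -1.197848, -5.167982.
λ_k = y_k + 0.333333 gives λ = 6.6992, -0.8645, -4.8346 (check: the sum is 1.0000 = tr M).

Eigenvalues sorted in increasing order: [-4.8346, -0.8645, 6.6992].


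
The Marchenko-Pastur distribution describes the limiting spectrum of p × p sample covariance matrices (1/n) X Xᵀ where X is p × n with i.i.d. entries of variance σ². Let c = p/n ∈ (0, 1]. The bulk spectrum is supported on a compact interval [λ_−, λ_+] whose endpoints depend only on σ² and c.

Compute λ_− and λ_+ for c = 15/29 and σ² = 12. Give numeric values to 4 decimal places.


c = 15/29 = 0.517241; √c = 0.719195.
λ_− = σ² (1 − √c)² = 12 · (1 − 0.719195)² = 12 · (0.280805)² = 0.946218.
λ_+ = σ² (1 + √c)² = 12 · (1 + 0.719195)² = 12 · (1.719195)² = 35.467575.

Rounded to 4 decimal places: λ_− ≈ 0.9462, λ_+ ≈ 35.4676.


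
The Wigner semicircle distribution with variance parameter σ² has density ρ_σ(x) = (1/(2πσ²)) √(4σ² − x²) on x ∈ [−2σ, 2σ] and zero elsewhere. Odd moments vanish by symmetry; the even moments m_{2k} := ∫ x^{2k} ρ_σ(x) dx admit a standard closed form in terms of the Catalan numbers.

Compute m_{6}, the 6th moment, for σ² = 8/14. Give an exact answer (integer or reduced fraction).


By the scaled semicircle moment identity, m_{2k} = σ^{2k} · C_k with k = 3.
C_3 = (1/(k+1)) · C(2k, k) = (1/4) · C(6, 3) = (1/4) · 20 = 5.
σ^{2k} = (σ²)^k = (8/14)^3 = 64/343.

Therefore m_{6} = σ^{6} · C_3 = (64/343) · 5 = 320/343.


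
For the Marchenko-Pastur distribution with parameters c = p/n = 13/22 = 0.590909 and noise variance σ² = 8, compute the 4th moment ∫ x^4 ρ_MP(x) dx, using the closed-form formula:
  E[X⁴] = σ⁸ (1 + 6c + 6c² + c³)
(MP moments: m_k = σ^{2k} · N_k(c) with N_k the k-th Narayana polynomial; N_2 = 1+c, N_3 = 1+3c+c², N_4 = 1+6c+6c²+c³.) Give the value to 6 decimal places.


E[X⁴] = σ⁸ (1 + 6c + 6c² + c³) (fourth MP moment). With σ² = 8 (so σ⁸ = 4096) and c = 13/22 = 0.590909: E[X⁴] = 4096 · (1 + 6·0.590909 + 6·(0.590909)² + (0.590909)³) = 4096 · 6.846826.

So E[X^4] = 28044.598047.


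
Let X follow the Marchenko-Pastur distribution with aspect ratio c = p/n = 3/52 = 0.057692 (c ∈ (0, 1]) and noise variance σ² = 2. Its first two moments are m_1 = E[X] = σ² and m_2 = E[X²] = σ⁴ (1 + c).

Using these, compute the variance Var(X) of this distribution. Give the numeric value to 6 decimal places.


m_1 = E[X] = σ² = 2, so m_1² = 4.
m_2 = E[X²] = σ⁴ (1 + c) = 4 · (1 + 0.057692) = 4 · 1.057692 = 4.230769.
(Note m_2 − m_1² simplifies to c · σ⁴ = 0.057692 · 4.)

Var(X) = m_2 − m_1² = 4.230769 − 4 = 0.230769.
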